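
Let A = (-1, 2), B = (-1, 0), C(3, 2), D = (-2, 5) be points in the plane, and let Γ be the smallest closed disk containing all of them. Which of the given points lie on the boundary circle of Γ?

B, C, D

By Welzl's lemma the MEC is supported by two points (diametrically opposite) or three points (on a circumcircle).
The minimum enclosing circle is determined by three boundary points: B, C, D.
Their circumcentre is (1/11, 31/11) with r² = 1105/121.
The farthest remaining point A is at distance² 225/121 ≤ 1105/121.
The points at distance exactly r from the centre are B, C, D — 3 points.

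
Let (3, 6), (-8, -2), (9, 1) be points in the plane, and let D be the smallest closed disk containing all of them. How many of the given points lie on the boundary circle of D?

2

Call the three points A, B, C in the order given.
Side lengths²: AB² = 185, AC² = 61, BC² = 298.
Since BC² = 298 ≥ 185 + 61 = 246, the angle opposite BC is not acute, so the smallest enclosing circle has BC as diameter.
Centre = midpoint of BC = (0.5, -0.5), r² = 298/4 = 74.5.
The points at distance exactly r from the centre are (-8, -2), (9, 1) — 2 points.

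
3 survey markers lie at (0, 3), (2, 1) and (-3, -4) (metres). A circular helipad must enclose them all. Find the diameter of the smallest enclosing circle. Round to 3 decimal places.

7.616

Call the three points A, B, C in the order given.
Side lengths²: AB² = 8, AC² = 58, BC² = 50.
Since AC² = 58 ≥ 50 + 8 = 58, the angle opposite AC is not acute, so the smallest enclosing circle has AC as diameter.
Centre = midpoint of AC = (-1.5, -0.5), r² = 58/4 = 14.5.
Diameter = 2r = 2√(14.5) ≈ 7.616.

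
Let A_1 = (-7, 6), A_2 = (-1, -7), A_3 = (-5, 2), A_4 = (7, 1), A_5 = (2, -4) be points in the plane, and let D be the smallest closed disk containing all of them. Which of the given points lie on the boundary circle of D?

The minimum enclosing circle of a finite set is fixed by two of the points (as a diameter) or three (as a circumcircle).
The minimum enclosing circle is determined by three boundary points: A_1, A_2, A_4.
Their circumcentre is (-35/38, 35/38) with r² = 45305/722.
The farthest remaining point A_5 is at distance² 23645/722 ≤ 45305/722.
The points at distance exactly r from the centre are A_1, A_2, A_4 — 3 points.

A_1, A_2, A_4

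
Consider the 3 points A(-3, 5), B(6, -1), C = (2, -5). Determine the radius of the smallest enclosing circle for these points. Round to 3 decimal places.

5.701

Side lengths²: AB² = 117, AC² = 125, BC² = 32.
Since AC² = 125 < 117 + 32 = 149, the triangle is acute, so the smallest enclosing circle is the circumcircle.
Circumcentre = (0.5, 0.5), r² = 32.5.
r = √(32.5) ≈ 5.701.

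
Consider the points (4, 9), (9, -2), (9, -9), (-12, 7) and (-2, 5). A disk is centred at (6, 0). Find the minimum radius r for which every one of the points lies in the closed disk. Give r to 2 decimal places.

The required radius is the distance from (6, 0) to the farthest point.
Squared distances: 85, 13, 90, 373, 89.
Maximum is 373, attained at (-12, 7).
r = √373 ≈ 19.31.

19.31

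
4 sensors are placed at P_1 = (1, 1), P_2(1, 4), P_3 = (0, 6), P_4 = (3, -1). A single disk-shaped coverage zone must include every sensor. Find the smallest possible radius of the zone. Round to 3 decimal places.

3.808

The farthest pair is P_3–P_4 with squared distance 58. The circle on this segment as diameter has centre (1.5, 2.5) and r² = 58/4 = 14.5.
Check P_1: distance² to centre = 2.5 ≤ 14.5, so it lies inside.
All remaining points lie in this disk, and no smaller disk contains both endpoints, so this is the minimum enclosing circle.
r = √(14.5) ≈ 3.808.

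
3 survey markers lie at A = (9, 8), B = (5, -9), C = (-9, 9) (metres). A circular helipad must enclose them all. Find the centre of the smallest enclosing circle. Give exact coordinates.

Side lengths²: AB² = 305, AC² = 325, BC² = 520.
Since BC² = 520 < 325 + 305 = 630, the triangle is acute, so the smallest enclosing circle is the circumcircle.
Circumcentre = (-25/62, 77/62), r² = 257725/1922.
Centre = (-25/62, 77/62).

(-25/62, 77/62)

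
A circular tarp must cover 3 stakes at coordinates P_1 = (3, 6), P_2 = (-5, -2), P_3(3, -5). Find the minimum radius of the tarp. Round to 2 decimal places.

Side lengths²: P_1P_2² = 128, P_1P_3² = 121, P_2P_3² = 73.
Since P_1P_2² = 128 < 121 + 73 = 194, the triangle is acute, so the smallest enclosing circle is the circumcircle.
Circumcentre = (0.5, 0.5), r² = 36.5.
r = √(36.5) ≈ 6.04.

6.04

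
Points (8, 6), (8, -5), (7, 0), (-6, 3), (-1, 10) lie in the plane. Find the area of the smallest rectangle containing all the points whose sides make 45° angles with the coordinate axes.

In coordinates u = x + y, v = x − y the rectangle is axis-aligned; the map (x,y)→(u,v) scales areas by 2.
u-values: 14, 3, 7, -3, 9; range = 14 − (-3) = 17.
v-values: 2, 13, 7, -9, -11; range = 13 − (-11) = 24.
Area = (17 × 24) / 2 = 204.

204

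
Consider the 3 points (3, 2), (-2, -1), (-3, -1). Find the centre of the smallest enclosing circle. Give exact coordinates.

(0, 0.5)

Call the three points A, B, C in the order given.
Side lengths²: AB² = 34, AC² = 45, BC² = 1.
Since AC² = 45 ≥ 34 + 1 = 35, the angle opposite AC is not acute, so the smallest enclosing circle has AC as diameter.
Centre = midpoint of AC = (0, 0.5), r² = 45/4 = 11.25.
Centre = (0, 0.5).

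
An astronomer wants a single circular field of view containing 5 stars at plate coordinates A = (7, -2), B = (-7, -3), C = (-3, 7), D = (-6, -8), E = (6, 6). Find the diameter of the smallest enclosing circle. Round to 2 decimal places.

18.44

By Welzl's lemma the MEC is supported by two points (diametrically opposite) or three points (on a circumcircle).
The farthest pair is D–E with squared distance 340. The circle on this segment as diameter has centre (0, -1) and r² = 340/4 = 85.
Check A: distance² to centre = 50 ≤ 85, so it lies inside.
All remaining points lie in this disk, and no smaller disk contains both endpoints, so this is the minimum enclosing circle.
Diameter = 2r = 2√85 ≈ 18.44.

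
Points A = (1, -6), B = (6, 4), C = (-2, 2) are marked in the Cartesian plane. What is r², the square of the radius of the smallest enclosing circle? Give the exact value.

Side lengths²: AB² = 125, AC² = 73, BC² = 68.
Since AB² = 125 < 73 + 68 = 141, the triangle is acute, so the smallest enclosing circle is the circumcircle.
Circumcentre = (41/14, -5/7), r² = 6205/196.

6205/196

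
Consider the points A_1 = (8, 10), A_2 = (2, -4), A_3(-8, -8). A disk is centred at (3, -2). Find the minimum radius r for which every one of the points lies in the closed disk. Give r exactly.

13

The required radius is the distance from (3, -2) to the farthest point.
Squared distances: 169, 5, 157.
Maximum is 169, attained at A_1.
r = √169 = 13.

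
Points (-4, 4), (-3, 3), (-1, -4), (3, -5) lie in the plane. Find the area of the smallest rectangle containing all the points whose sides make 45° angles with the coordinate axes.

40

In coordinates u = x + y, v = x − y the rectangle is axis-aligned; the map (x,y)→(u,v) scales areas by 2.
u-values: 0, 0, -5, -2; range = 0 − (-5) = 5.
v-values: -8, -6, 3, 8; range = 8 − (-8) = 16.
Area = (5 × 16) / 2 = 40.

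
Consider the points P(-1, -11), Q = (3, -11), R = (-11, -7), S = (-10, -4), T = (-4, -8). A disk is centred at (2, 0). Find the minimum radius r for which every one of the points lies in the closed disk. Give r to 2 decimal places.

14.76

The required radius is the distance from (2, 0) to the farthest point.
Squared distances: 130, 122, 218, 160, 100.
Maximum is 218, attained at R.
r = √218 ≈ 14.76.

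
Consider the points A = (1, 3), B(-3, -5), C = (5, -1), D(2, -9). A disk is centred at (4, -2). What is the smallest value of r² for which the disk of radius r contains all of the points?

The required radius is the distance from (4, -2) to the farthest point.
Squared distances: 34, 58, 2, 53.
Maximum is 58, attained at B.

58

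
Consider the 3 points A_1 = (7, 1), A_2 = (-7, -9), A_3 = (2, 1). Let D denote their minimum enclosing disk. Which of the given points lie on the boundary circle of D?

A_1, A_2

Side lengths²: A_1A_2² = 296, A_1A_3² = 25, A_2A_3² = 181.
Since A_1A_2² = 296 ≥ 181 + 25 = 206, the angle opposite A_1A_2 is not acute, so the smallest enclosing circle has A_1A_2 as diameter.
Centre = midpoint of A_1A_2 = (0, -4), r² = 296/4 = 74.
The points at distance exactly r from the centre are A_1, A_2 — 2 points.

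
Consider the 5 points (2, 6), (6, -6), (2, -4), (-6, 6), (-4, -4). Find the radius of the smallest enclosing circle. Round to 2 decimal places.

The farthest pair is (6, -6)–(-6, 6) with squared distance 288. The circle on this segment as diameter has centre (0, 0) and r² = 288/4 = 72.
Check (2, 6): distance² to centre = 40 ≤ 72, so it lies inside.
All remaining points lie in this disk, and no smaller disk contains both endpoints, so this is the minimum enclosing circle.
r = √72 ≈ 8.49.

8.49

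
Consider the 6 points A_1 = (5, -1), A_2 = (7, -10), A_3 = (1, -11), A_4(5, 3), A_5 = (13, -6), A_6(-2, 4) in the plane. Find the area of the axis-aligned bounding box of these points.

225

x ranges over [-2, 13], width 15.
y ranges over [-11, 4], height 15.
Area = 15 × 15 = 225.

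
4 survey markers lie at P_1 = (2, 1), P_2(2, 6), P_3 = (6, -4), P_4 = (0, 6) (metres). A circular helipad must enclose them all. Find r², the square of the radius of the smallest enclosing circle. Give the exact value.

34

A smallest enclosing disk is always determined by at most three of the input points on its boundary.
The farthest pair is P_3–P_4 with squared distance 136. The circle on this segment as diameter has centre (3, 1) and r² = 136/4 = 34.
Check P_1: distance² to centre = 1 ≤ 34, so it lies inside.
All remaining points lie in this disk, and no smaller disk contains both endpoints, so this is the minimum enclosing circle.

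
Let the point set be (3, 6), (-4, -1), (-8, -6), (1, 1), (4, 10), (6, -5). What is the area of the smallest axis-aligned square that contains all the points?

The bounding box has width 14 and height 16.
An axis-aligned square enclosing the set must have side ≥ max(width, height).
So the minimum side is max(14, 16) = 16.
Area = 16² = 256.

256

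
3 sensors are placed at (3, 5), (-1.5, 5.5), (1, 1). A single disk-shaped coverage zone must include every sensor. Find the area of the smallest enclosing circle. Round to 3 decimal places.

Call the three points A, B, C in the order given.
Side lengths²: AB² = 20.5, AC² = 20, BC² = 26.5.
Since BC² = 26.5 < 20.5 + 20 = 40.5, the triangle is acute, so the smallest enclosing circle is the circumcircle.
Circumcentre = (11/19, 141/38), r² = 10865/1444.
Area = π·r² = π·10865/1444 ≈ 23.638.

23.638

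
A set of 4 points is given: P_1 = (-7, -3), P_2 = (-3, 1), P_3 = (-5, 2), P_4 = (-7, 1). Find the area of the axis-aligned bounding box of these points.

x ranges over [-7, -3], width 4.
y ranges over [-3, 2], height 5.
Area = 4 × 5 = 20.

20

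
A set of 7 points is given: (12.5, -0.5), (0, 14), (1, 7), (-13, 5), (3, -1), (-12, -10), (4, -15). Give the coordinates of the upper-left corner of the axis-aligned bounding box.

(-13, 14)

x-range [-13, 12.5], y-range [-15, 14].
The upper-left corner is (-13, 14).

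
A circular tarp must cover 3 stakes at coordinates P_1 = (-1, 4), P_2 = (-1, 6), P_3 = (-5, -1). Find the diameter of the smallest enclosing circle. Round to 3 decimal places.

Side lengths²: P_1P_2² = 4, P_1P_3² = 41, P_2P_3² = 65.
Since P_2P_3² = 65 ≥ 41 + 4 = 45, the angle opposite P_2P_3 is not acute, so the smallest enclosing circle has P_2P_3 as diameter.
Centre = midpoint of P_2P_3 = (-3, 2.5), r² = 65/4 = 16.25.
Diameter = 2r = 2√(16.25) ≈ 8.062.

8.062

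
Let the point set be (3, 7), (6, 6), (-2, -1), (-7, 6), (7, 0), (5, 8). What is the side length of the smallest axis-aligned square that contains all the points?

The bounding box has width 14 and height 9.
An axis-aligned square enclosing the set must have side ≥ max(width, height).
So the minimum side is max(14, 9) = 14.

14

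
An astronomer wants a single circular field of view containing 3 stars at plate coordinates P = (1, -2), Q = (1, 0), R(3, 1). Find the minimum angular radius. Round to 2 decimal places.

Side lengths²: PQ² = 4, PR² = 13, QR² = 5.
Since PR² = 13 ≥ 5 + 4 = 9, the angle opposite PR is not acute, so the smallest enclosing circle has PR as diameter.
Centre = midpoint of PR = (2, -0.5), r² = 13/4 = 3.25.
r = √(3.25) ≈ 1.80.

1.80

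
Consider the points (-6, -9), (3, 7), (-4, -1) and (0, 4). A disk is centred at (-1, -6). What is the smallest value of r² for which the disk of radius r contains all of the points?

The required radius is the distance from (-1, -6) to the farthest point.
Squared distances: 34, 185, 34, 101.
Maximum is 185, attained at (3, 7).

185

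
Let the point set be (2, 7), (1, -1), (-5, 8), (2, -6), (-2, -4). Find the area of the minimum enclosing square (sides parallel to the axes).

The bounding box has width 7 and height 14.
An axis-aligned square enclosing the set must have side ≥ max(width, height).
So the minimum side is max(7, 14) = 14.
Area = 14² = 196.

196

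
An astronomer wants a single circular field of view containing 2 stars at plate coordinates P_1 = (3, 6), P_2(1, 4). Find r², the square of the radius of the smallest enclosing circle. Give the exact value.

2

The smallest circle enclosing two points has them as diameter endpoints.
Centre = midpoint = (2, 5); r² = |P_1P_2|²/4 = 8/4 = 2.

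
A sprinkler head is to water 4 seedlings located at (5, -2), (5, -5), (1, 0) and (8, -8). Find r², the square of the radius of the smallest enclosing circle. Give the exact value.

28.25

A smallest enclosing disk is always determined by at most three of the input points on its boundary.
The farthest pair is (1, 0)–(8, -8) with squared distance 113. The circle on this segment as diameter has centre (4.5, -4) and r² = 113/4 = 28.25.
Check (5, -2): distance² to centre = 4.25 ≤ 28.25, so it lies inside.
All remaining points lie in this disk, and no smaller disk contains both endpoints, so this is the minimum enclosing circle.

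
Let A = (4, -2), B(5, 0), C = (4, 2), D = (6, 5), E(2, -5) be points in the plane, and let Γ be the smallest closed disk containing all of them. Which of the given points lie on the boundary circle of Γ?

D, E

By Welzl's lemma the MEC is supported by two points (diametrically opposite) or three points (on a circumcircle).
The farthest pair is D–E with squared distance 116. The circle on this segment as diameter has centre (4, 0) and r² = 116/4 = 29.
Check A: distance² to centre = 4 ≤ 29, so it lies inside.
All remaining points lie in this disk, and no smaller disk contains both endpoints, so this is the minimum enclosing circle.
The points at distance exactly r from the centre are D, E — 2 points.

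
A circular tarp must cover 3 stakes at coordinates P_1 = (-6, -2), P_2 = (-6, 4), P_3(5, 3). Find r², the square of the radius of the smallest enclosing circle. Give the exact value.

Side lengths²: P_1P_2² = 36, P_1P_3² = 146, P_2P_3² = 122.
Since P_1P_3² = 146 < 122 + 36 = 158, the triangle is acute, so the smallest enclosing circle is the circumcircle.
Circumcentre = (-8/11, 1), r² = 4453/121.

4453/121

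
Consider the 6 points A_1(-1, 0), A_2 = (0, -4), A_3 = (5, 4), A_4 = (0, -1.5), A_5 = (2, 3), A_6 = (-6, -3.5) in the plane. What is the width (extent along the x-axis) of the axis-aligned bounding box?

max x = 5, min x = -6, so width = 11.

11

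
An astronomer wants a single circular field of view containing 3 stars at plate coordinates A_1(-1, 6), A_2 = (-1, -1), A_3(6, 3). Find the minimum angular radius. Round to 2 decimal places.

Side lengths²: A_1A_2² = 49, A_1A_3² = 58, A_2A_3² = 65.
Since A_2A_3² = 65 < 58 + 49 = 107, the triangle is acute, so the smallest enclosing circle is the circumcircle.
Circumcentre = (23/14, 2.5), r² = 1885/98.
r = √(1885/98) ≈ 4.39.

4.39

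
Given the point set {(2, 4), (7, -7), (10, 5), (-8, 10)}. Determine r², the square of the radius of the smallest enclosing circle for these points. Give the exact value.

128.5

The minimum enclosing circle of a finite set is fixed by two of the points (as a diameter) or three (as a circumcircle).
The farthest pair is (7, -7)–(-8, 10) with squared distance 514. The circle on this segment as diameter has centre (-0.5, 1.5) and r² = 514/4 = 128.5.
Check (2, 4): distance² to centre = 12.5 ≤ 128.5, so it lies inside.
All remaining points lie in this disk, and no smaller disk contains both endpoints, so this is the minimum enclosing circle.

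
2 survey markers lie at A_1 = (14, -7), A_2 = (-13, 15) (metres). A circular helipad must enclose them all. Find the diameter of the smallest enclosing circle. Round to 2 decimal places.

The smallest circle enclosing two points has them as diameter endpoints.
Centre = midpoint = (0.5, 4); r² = |A_1A_2|²/4 = 1213/4 = 303.25.
Diameter = 2r = 2√(303.25) ≈ 34.83.

34.83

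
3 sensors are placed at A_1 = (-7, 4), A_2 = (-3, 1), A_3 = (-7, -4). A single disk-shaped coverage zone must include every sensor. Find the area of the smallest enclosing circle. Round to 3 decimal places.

50.315

Side lengths²: A_1A_2² = 25, A_1A_3² = 64, A_2A_3² = 41.
Since A_1A_3² = 64 < 41 + 25 = 66, the triangle is acute, so the smallest enclosing circle is the circumcircle.
Circumcentre = (-6.875, 0), r² = 16.015625.
Area = π·r² = π·16.015625 ≈ 50.315.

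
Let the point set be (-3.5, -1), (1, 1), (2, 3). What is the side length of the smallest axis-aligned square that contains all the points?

The bounding box has width 5.5 and height 4.
An axis-aligned square enclosing the set must have side ≥ max(width, height).
So the minimum side is max(5.5, 4) = 5.5.

5.5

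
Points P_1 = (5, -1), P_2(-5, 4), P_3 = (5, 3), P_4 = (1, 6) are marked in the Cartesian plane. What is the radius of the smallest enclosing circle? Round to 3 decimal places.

By Welzl's lemma the MEC is supported by two points (diametrically opposite) or three points (on a circumcircle).
The farthest pair is P_1–P_2 with squared distance 125. The circle on this segment as diameter has centre (0, 1.5) and r² = 125/4 = 31.25.
Check P_3: distance² to centre = 27.25 ≤ 31.25, so it lies inside.
All remaining points lie in this disk, and no smaller disk contains both endpoints, so this is the minimum enclosing circle.
r = √(31.25) ≈ 5.590.

5.590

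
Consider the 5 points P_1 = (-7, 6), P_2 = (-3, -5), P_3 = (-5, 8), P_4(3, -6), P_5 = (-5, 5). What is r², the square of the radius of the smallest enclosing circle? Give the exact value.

The farthest pair is P_3–P_4 with squared distance 260. The circle on this segment as diameter has centre (-1, 1) and r² = 260/4 = 65.
Check P_1: distance² to centre = 61 ≤ 65, so it lies inside.
All remaining points lie in this disk, and no smaller disk contains both endpoints, so this is the minimum enclosing circle.

65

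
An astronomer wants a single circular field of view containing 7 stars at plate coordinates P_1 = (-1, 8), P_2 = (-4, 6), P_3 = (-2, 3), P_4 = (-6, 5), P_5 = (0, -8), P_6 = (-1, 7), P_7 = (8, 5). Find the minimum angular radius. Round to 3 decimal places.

The minimum enclosing circle of a finite set is fixed by two of the points (as a diameter) or three (as a circumcircle).
The minimum enclosing circle is determined by three boundary points: P_4, P_5, P_7.
Their circumcentre is (1, 9/26) with r² = 47765/676.
The farthest remaining point P_1 is at distance² 42305/676 ≤ 47765/676.
r = √(47765/676) ≈ 8.406.

8.406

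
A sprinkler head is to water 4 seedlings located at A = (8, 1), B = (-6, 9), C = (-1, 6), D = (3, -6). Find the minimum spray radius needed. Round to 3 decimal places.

8.791

The minimum enclosing circle of a finite set is fixed by two of the points (as a diameter) or three (as a circumcircle).
The minimum enclosing circle is determined by three boundary points: A, B, D.
Their circumcentre is (-17/23, 45/23) with r² = 40885/529.
The farthest remaining point C is at distance² 8685/529 ≤ 40885/529.
r = √(40885/529) ≈ 8.791.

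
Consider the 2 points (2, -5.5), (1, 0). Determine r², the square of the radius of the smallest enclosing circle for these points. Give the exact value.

7.8125

The smallest circle enclosing two points has them as diameter endpoints.
Centre = midpoint = (1.5, -2.75); r² = |(2, -5.5)−(1, 0)|²/4 = 31.25/4 = 7.8125.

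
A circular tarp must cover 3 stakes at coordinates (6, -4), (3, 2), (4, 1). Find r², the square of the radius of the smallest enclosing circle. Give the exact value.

Call the three points A, B, C in the order given.
Side lengths²: AB² = 45, AC² = 29, BC² = 2.
Since AB² = 45 ≥ 29 + 2 = 31, the angle opposite AB is not acute, so the smallest enclosing circle has AB as diameter.
Centre = midpoint of AB = (4.5, -1), r² = 45/4 = 11.25.

11.25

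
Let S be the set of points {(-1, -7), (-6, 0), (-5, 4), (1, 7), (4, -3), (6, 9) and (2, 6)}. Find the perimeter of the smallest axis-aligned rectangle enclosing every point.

Width = max x − min x = 6 − (-6) = 12.
Height = max y − min y = 9 − (-7) = 16.
Perimeter = 2(12 + 16) = 56.

56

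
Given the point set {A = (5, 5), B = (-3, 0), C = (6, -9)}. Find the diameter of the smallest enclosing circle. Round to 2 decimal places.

14.40

Side lengths²: AB² = 89, AC² = 197, BC² = 162.
Since AC² = 197 < 162 + 89 = 251, the triangle is acute, so the smallest enclosing circle is the circumcircle.
Circumcentre = (101/26, -55/26), r² = 17533/338.
Diameter = 2r = 2√(17533/338) ≈ 14.40.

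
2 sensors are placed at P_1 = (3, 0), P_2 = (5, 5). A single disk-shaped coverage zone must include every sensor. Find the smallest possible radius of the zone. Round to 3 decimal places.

2.693

The smallest circle enclosing two points has them as diameter endpoints.
Centre = midpoint = (4, 2.5); r² = |P_1P_2|²/4 = 29/4 = 7.25.
r = √(7.25) ≈ 2.693.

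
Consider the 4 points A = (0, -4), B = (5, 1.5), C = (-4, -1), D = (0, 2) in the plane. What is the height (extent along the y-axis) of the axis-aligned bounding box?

6

max y = 2, min y = -4, so height = 6.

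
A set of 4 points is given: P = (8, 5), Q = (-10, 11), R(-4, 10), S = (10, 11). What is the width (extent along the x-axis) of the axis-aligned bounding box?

max x = 10, min x = -10, so width = 20.

20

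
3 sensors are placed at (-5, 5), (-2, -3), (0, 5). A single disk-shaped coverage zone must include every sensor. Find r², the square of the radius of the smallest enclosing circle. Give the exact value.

Call the three points A, B, C in the order given.
Side lengths²: AB² = 73, AC² = 25, BC² = 68.
Since AB² = 73 < 68 + 25 = 93, the triangle is acute, so the smallest enclosing circle is the circumcircle.
Circumcentre = (-2.5, 1.375), r² = 19.390625.

19.390625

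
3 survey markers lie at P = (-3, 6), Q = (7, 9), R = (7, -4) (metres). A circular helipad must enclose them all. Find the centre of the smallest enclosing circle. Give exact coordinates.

(3.5, 2.5)

Side lengths²: PQ² = 109, PR² = 200, QR² = 169.
Since PR² = 200 < 169 + 109 = 278, the triangle is acute, so the smallest enclosing circle is the circumcircle.
Circumcentre = (3.5, 2.5), r² = 54.5.
Centre = (3.5, 2.5).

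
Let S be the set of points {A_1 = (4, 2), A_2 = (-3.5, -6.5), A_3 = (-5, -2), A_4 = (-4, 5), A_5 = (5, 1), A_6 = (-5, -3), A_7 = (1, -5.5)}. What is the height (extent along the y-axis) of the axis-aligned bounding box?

11.5

max y = 5, min y = -6.5, so height = 11.5.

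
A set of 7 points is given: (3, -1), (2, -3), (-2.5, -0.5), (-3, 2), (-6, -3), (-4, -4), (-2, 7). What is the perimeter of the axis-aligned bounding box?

40

Width = max x − min x = 3 − (-6) = 9.
Height = max y − min y = 7 − (-4) = 11.
Perimeter = 2(9 + 11) = 40.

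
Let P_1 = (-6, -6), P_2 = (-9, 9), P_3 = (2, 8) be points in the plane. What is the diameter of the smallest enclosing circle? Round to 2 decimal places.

Side lengths²: P_1P_2² = 234, P_1P_3² = 260, P_2P_3² = 122.
Since P_1P_3² = 260 < 234 + 122 = 356, the triangle is acute, so the smallest enclosing circle is the circumcircle.
Circumcentre = (-110/27, 59/27), r² = 51545/729.
Diameter = 2r = 2√(51545/729) ≈ 16.82.

16.82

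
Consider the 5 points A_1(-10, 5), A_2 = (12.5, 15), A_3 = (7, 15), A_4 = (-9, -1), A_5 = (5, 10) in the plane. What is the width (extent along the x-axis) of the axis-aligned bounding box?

22.5

max x = 12.5, min x = -10, so width = 22.5.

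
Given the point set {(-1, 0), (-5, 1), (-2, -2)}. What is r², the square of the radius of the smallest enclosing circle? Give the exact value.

Call the three points A, B, C in the order given.
Side lengths²: AB² = 17, AC² = 5, BC² = 18.
Since BC² = 18 < 17 + 5 = 22, the triangle is acute, so the smallest enclosing circle is the circumcircle.
Circumcentre = (-19/6, -1/6), r² = 85/18.

85/18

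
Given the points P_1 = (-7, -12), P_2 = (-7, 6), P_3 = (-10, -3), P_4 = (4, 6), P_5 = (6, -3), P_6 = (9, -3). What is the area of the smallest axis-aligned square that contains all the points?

The bounding box has width 19 and height 18.
An axis-aligned square enclosing the set must have side ≥ max(width, height).
So the minimum side is max(19, 18) = 19.
Area = 19² = 361.

361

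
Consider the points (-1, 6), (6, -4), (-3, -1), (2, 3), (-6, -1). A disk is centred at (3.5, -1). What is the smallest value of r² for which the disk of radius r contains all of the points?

The required radius is the distance from (3.5, -1) to the farthest point.
Squared distances: 69.25, 15.25, 42.25, 18.25, 90.25.
Maximum is 90.25, attained at (-6, -1).

90.25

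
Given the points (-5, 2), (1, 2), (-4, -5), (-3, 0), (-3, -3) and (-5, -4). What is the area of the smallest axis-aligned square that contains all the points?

49

The bounding box has width 6 and height 7.
An axis-aligned square enclosing the set must have side ≥ max(width, height).
So the minimum side is max(6, 7) = 7.
Area = 7² = 49.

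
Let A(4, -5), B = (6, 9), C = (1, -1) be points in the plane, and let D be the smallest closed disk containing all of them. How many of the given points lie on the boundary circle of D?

2

Side lengths²: AB² = 200, AC² = 25, BC² = 125.
Since AB² = 200 ≥ 125 + 25 = 150, the angle opposite AB is not acute, so the smallest enclosing circle has AB as diameter.
Centre = midpoint of AB = (5, 2), r² = 200/4 = 50.
The points at distance exactly r from the centre are A, B — 2 points.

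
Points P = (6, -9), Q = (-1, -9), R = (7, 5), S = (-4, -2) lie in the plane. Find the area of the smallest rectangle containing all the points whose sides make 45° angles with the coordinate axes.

In coordinates u = x + y, v = x − y the rectangle is axis-aligned; the map (x,y)→(u,v) scales areas by 2.
u-values: -3, -10, 12, -6; range = 12 − (-10) = 22.
v-values: 15, 8, 2, -2; range = 15 − (-2) = 17.
Area = (22 × 17) / 2 = 187.

187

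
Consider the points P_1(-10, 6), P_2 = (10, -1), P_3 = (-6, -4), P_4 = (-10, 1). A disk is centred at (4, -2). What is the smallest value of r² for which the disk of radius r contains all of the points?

The required radius is the distance from (4, -2) to the farthest point.
Squared distances: 260, 37, 104, 205.
Maximum is 260, attained at P_1.

260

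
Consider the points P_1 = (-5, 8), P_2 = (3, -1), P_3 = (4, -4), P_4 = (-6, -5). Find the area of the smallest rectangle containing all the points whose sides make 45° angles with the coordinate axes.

147

In coordinates u = x + y, v = x − y the rectangle is axis-aligned; the map (x,y)→(u,v) scales areas by 2.
u-values: 3, 2, 0, -11; range = 3 − (-11) = 14.
v-values: -13, 4, 8, -1; range = 8 − (-13) = 21.
Area = (14 × 21) / 2 = 147.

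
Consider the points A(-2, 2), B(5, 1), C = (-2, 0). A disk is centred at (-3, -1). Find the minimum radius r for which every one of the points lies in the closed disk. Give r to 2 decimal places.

The required radius is the distance from (-3, -1) to the farthest point.
Squared distances: 10, 68, 2.
Maximum is 68, attained at B.
r = √68 ≈ 8.25.

8.25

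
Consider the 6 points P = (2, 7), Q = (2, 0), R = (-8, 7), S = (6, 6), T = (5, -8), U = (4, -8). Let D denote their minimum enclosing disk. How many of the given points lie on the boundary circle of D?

3

The minimum enclosing circle of a finite set is fixed by two of the points (as a diameter) or three (as a circumcircle).
The farthest pair is R–T with squared distance 394. The circle on this segment as diameter has centre (-1.5, -0.5) and r² = 394/4 = 98.5.
Check P: distance² to centre = 68.5 ≤ 98.5, so it lies inside.
All remaining points lie in this disk, and no smaller disk contains both endpoints, so this is the minimum enclosing circle.
The points at distance exactly r from the centre are R, S, T — 3 points.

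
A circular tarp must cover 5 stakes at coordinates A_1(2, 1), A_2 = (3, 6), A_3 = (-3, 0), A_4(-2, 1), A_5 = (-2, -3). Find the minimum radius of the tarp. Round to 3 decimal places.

By Welzl's lemma the MEC is supported by two points (diametrically opposite) or three points (on a circumcircle).
The farthest pair is A_2–A_5 with squared distance 106. The circle on this segment as diameter has centre (0.5, 1.5) and r² = 106/4 = 26.5.
Check A_1: distance² to centre = 2.5 ≤ 26.5, so it lies inside.
All remaining points lie in this disk, and no smaller disk contains both endpoints, so this is the minimum enclosing circle.
r = √(26.5) ≈ 5.148.

5.148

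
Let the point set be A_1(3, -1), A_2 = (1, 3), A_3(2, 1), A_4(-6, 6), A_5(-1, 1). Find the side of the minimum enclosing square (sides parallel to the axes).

The bounding box has width 9 and height 7.
An axis-aligned square enclosing the set must have side ≥ max(width, height).
So the minimum side is max(9, 7) = 9.

9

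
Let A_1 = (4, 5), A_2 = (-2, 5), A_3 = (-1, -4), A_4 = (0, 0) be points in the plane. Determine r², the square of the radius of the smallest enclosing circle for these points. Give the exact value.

2173/81

By Welzl's lemma the MEC is supported by two points (diametrically opposite) or three points (on a circumcircle).
The minimum enclosing circle is determined by three boundary points: A_1, A_2, A_3.
Their circumcentre is (1, 7/9) with r² = 2173/81.
The farthest remaining point A_4 is at distance² 130/81 ≤ 2173/81.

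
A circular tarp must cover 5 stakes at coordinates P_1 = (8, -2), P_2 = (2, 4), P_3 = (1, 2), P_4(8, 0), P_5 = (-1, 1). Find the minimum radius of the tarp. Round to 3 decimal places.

The minimum enclosing circle of a finite set is fixed by two of the points (as a diameter) or three (as a circumcircle).
The farthest pair is P_1–P_5 with squared distance 90. The circle on this segment as diameter has centre (3.5, -0.5) and r² = 90/4 = 22.5.
Check P_2: distance² to centre = 22.5 ≤ 22.5, so it lies inside.
All remaining points lie in this disk, and no smaller disk contains both endpoints, so this is the minimum enclosing circle.
r = √(22.5) ≈ 4.743.

4.743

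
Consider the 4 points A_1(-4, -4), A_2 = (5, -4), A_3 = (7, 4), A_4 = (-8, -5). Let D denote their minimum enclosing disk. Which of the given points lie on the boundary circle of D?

A smallest enclosing disk is always determined by at most three of the input points on its boundary.
The farthest pair is A_3–A_4 with squared distance 306. The circle on this segment as diameter has centre (-0.5, -0.5) and r² = 306/4 = 76.5.
Check A_1: distance² to centre = 24.5 ≤ 76.5, so it lies inside.
All remaining points lie in this disk, and no smaller disk contains both endpoints, so this is the minimum enclosing circle.
The points at distance exactly r from the centre are A_3, A_4 — 2 points.

A_3, A_4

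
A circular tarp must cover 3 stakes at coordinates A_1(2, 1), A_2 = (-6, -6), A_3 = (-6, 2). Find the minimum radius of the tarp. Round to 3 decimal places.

5.356

Side lengths²: A_1A_2² = 113, A_1A_3² = 65, A_2A_3² = 64.
Since A_1A_2² = 113 < 65 + 64 = 129, the triangle is acute, so the smallest enclosing circle is the circumcircle.
Circumcentre = (-2.4375, -2), r² = 28.69140625.
r = √(28.69140625) ≈ 5.356.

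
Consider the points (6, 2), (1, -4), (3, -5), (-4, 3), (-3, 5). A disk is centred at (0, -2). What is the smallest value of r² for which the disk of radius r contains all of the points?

58

The required radius is the distance from (0, -2) to the farthest point.
Squared distances: 52, 5, 18, 41, 58.
Maximum is 58, attained at (-3, 5).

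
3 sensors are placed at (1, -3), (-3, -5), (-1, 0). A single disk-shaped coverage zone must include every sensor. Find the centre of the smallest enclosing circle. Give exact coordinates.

Call the three points A, B, C in the order given.
Side lengths²: AB² = 20, AC² = 13, BC² = 29.
Since BC² = 29 < 20 + 13 = 33, the triangle is acute, so the smallest enclosing circle is the circumcircle.
Circumcentre = (-1.6875, -2.625), r² = 7.36328125.
Centre = (-1.6875, -2.625).

(-1.6875, -2.625)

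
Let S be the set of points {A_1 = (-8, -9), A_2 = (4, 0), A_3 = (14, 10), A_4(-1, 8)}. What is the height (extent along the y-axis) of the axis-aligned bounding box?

19

max y = 10, min y = -9, so height = 19.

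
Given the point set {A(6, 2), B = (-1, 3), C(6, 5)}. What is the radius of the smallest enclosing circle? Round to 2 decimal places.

3.68

Side lengths²: AB² = 50, AC² = 9, BC² = 53.
Since BC² = 53 < 50 + 9 = 59, the triangle is acute, so the smallest enclosing circle is the circumcircle.
Circumcentre = (37/14, 3.5), r² = 1325/98.
r = √(1325/98) ≈ 3.68.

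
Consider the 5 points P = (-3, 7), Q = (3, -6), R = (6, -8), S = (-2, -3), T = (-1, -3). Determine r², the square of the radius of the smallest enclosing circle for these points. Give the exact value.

The minimum enclosing circle of a finite set is fixed by two of the points (as a diameter) or three (as a circumcircle).
The farthest pair is P–R with squared distance 306. The circle on this segment as diameter has centre (1.5, -0.5) and r² = 306/4 = 76.5.
Check Q: distance² to centre = 32.5 ≤ 76.5, so it lies inside.
All remaining points lie in this disk, and no smaller disk contains both endpoints, so this is the minimum enclosing circle.

76.5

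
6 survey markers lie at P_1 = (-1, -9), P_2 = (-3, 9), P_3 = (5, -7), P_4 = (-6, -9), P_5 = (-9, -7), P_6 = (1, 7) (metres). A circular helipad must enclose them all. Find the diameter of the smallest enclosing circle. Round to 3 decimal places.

The minimum enclosing circle of a finite set is fixed by two of the points (as a diameter) or three (as a circumcircle).
The minimum enclosing circle is determined by three boundary points: P_2, P_3, P_5.
Their circumcentre is (-2, -0.5) with r² = 91.25.
The farthest remaining point P_4 is at distance² 88.25 ≤ 91.25.
Diameter = 2r = 2√(91.25) ≈ 19.105.

19.105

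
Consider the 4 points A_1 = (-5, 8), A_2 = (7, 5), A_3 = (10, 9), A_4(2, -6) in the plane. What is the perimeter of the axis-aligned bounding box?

60

Width = max x − min x = 10 − (-5) = 15.
Height = max y − min y = 9 − (-6) = 15.
Perimeter = 2(15 + 15) = 60.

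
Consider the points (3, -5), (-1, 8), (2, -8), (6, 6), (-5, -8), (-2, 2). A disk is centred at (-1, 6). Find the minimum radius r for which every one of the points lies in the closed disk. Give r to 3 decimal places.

The required radius is the distance from (-1, 6) to the farthest point.
Squared distances: 137, 4, 205, 49, 212, 17.
Maximum is 212, attained at (-5, -8).
r = √212 ≈ 14.560.

14.560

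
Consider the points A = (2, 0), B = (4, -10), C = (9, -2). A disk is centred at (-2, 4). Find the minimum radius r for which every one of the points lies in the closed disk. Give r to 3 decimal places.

The required radius is the distance from (-2, 4) to the farthest point.
Squared distances: 32, 232, 157.
Maximum is 232, attained at B.
r = √232 ≈ 15.232.

15.232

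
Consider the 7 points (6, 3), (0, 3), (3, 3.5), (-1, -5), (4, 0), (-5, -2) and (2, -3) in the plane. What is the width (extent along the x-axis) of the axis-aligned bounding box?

max x = 6, min x = -5, so width = 11.

11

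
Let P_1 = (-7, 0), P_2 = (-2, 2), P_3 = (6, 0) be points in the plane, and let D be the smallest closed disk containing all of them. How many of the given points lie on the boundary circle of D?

2

Side lengths²: P_1P_2² = 29, P_1P_3² = 169, P_2P_3² = 68.
Since P_1P_3² = 169 ≥ 68 + 29 = 97, the angle opposite P_1P_3 is not acute, so the smallest enclosing circle has P_1P_3 as diameter.
Centre = midpoint of P_1P_3 = (-0.5, 0), r² = 169/4 = 42.25.
The points at distance exactly r from the centre are P_1, P_3 — 2 points.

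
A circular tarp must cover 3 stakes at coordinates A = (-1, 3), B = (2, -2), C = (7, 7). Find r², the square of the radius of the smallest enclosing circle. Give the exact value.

4505/169

Side lengths²: AB² = 34, AC² = 80, BC² = 106.
Since BC² = 106 < 80 + 34 = 114, the triangle is acute, so the smallest enclosing circle is the circumcircle.
Circumcentre = (54/13, 35/13), r² = 4505/169.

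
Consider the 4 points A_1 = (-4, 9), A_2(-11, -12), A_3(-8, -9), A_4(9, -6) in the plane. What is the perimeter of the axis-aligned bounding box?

82

Width = max x − min x = 9 − (-11) = 20.
Height = max y − min y = 9 − (-12) = 21.
Perimeter = 2(20 + 21) = 82.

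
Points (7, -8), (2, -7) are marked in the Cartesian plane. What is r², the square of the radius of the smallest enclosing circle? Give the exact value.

The smallest circle enclosing two points has them as diameter endpoints.
Centre = midpoint = (4.5, -7.5); r² = |(7, -8)−(2, -7)|²/4 = 26/4 = 6.5.

6.5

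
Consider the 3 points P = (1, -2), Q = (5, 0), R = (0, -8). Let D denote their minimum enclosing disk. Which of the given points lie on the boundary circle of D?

Side lengths²: PQ² = 20, PR² = 37, QR² = 89.
Since QR² = 89 ≥ 37 + 20 = 57, the angle opposite QR is not acute, so the smallest enclosing circle has QR as diameter.
Centre = midpoint of QR = (2.5, -4), r² = 89/4 = 22.25.
The points at distance exactly r from the centre are Q, R — 2 points.

Q, R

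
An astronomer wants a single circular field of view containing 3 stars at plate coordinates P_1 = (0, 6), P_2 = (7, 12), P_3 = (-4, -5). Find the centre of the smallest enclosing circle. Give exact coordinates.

(1.5, 3.5)

Side lengths²: P_1P_2² = 85, P_1P_3² = 137, P_2P_3² = 410.
Since P_2P_3² = 410 ≥ 137 + 85 = 222, the angle opposite P_2P_3 is not acute, so the smallest enclosing circle has P_2P_3 as diameter.
Centre = midpoint of P_2P_3 = (1.5, 3.5), r² = 410/4 = 102.5.
Centre = (1.5, 3.5).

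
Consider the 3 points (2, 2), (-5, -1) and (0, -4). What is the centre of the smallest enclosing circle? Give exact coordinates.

Call the three points A, B, C in the order given.
Side lengths²: AB² = 58, AC² = 40, BC² = 34.
Since AB² = 58 < 40 + 34 = 74, the triangle is acute, so the smallest enclosing circle is the circumcircle.
Circumcentre = (-7/6, -5/18), r² = 2465/162.
Centre = (-7/6, -5/18).

(-7/6, -5/18)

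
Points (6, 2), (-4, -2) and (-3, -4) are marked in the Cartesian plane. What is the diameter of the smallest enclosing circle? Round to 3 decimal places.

10.854

Call the three points A, B, C in the order given.
Side lengths²: AB² = 116, AC² = 117, BC² = 5.
Since AC² = 117 < 116 + 5 = 121, the triangle is acute, so the smallest enclosing circle is the circumcircle.
Circumcentre = (1.25, -0.625), r² = 29.453125.
Diameter = 2r = 2√(29.453125) ≈ 10.854.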